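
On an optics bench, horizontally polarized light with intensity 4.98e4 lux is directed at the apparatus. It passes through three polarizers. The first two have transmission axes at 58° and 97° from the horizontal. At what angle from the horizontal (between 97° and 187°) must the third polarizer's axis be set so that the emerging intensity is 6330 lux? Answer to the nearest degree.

θ ≈ 127°

I₁ = I₀ cos²(58° − 0°) = I₀ cos²(58°) = 0.2808 I₀.
I₂ = I₁ cos²(97° − 58°) = 0.2808 I₀ · cos²(39°) = 0.1696 I₀.
Target fraction: 6330 / 4.98e4 lux = 0.1271 of I₀.
Need I₃/I₀ = 0.1271, so cos²(θ − 97°) = 0.1271 / 0.1696 = 0.7495.
θ − 97° = arccos(√0.7495) = 30.0°, giving θ ≈ 97 + 30.0 = 127.0°.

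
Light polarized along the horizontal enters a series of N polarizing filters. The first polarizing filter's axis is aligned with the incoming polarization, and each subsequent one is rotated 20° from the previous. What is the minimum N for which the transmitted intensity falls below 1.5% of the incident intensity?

N = 35

First polarizer is aligned with the polarization: full transmission.
Each further stage multiplies by cos²(20°) = 0.883.
After N polarizers: T = 0.883^(N−1). Require T < 0.015 ⇒ N−1 > ln(0.015)/ln(0.883) = 33.76, so N−1 ≥ 34 and N = 35.
Check: N=35 gives T = 0.01456 < 0.015; N=34 gives T = 0.01648.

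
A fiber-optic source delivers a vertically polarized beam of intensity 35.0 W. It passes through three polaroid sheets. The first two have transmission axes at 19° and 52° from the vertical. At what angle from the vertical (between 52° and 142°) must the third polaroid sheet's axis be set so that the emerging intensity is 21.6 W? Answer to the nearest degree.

θ ≈ 60°

By Malus's law, I₁ = I₀ cos²(19° − 0°) = I₀ cos²(19°) = 0.894 I₀.
I₂ = I₁ cos²(52° − 19°) = 0.894 I₀ · cos²(33°) = 0.6288 I₀.
Target fraction: 21.6 / 35.0 W = 0.6171 of I₀.
Need I₃/I₀ = 0.6171, so cos²(θ − 52°) = 0.6171 / 0.6288 = 0.9814.
θ − 52° = arccos(√0.9814) = 7.8°, giving θ ≈ 52 + 7.8 = 59.8°.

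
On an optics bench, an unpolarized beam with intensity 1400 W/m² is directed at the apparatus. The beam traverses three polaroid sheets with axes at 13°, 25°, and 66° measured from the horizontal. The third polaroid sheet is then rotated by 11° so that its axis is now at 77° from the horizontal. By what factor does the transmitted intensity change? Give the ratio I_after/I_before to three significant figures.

Before rotation:
Unpolarized light through the first polarizer → I₁ = ½ I₀, now polarized at 13°.
I₂ = I₁ cos²(25° − 13°) = 0.5 I₀ · cos²(12°) = 0.4784 I₀.
I₃ = I₂ cos²(66° − 25°) = 0.4784 I₀ · cos²(41°) = 0.2725 I₀.
After rotation:
Unpolarized light through the first polarizer → I₁ = ½ I₀, now polarized at 13°.
I₂ = I₁ cos²(25° − 13°) = 0.5 I₀ · cos²(12°) = 0.4784 I₀.
I₃ = I₂ cos²(77° − 25°) = 0.4784 I₀ · cos²(52°) = 0.1813 I₀.
Ratio = 0.1813 / 0.2725 = 0.6655.

I_new/I_old ≈ 0.665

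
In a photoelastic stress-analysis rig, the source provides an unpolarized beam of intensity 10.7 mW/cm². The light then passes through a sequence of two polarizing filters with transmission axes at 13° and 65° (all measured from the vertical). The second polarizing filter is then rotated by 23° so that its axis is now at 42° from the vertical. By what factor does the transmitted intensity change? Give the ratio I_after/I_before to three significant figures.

I_new/I_old ≈ 2.02

Before rotation:
Unpolarized light through the first polarizer → I₁ = ½ I₀, now polarized at 13°.
I₂ = I₁ cos²(65° − 13°) = 0.5 I₀ · cos²(52°) = 0.1895 I₀.
After rotation:
Unpolarized light through the first polarizer → I₁ = ½ I₀, now polarized at 13°.
I₂ = I₁ cos²(42° − 13°) = 0.5 I₀ · cos²(29°) = 0.3825 I₀.
Ratio = 0.3825 / 0.1895 = 2.018.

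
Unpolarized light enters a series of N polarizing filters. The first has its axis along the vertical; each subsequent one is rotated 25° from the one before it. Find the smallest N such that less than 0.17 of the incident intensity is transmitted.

N = 7

First polarizer halves the unpolarized light: factor 1/2.
Each further stage multiplies by cos²(25°) = 0.8214.
After N polarizers: T = 0.5·0.8214^(N−1). Require T < 0.17 ⇒ N−1 > ln(0.17/0.5)/ln(0.8214) = 5.48, so N−1 ≥ 6 and N = 7.
Check: N=7 gives T = 0.1536 < 0.17; N=6 gives T = 0.187.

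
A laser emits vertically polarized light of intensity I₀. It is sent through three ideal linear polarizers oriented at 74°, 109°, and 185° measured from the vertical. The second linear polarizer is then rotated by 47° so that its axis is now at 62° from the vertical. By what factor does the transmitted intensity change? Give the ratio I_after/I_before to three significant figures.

I_new/I_old ≈ 7.23

Before rotation:
I₁ = I₀ cos²(74° − 0°) = I₀ cos²(74°) = 0.07598 I₀.
I₂ = I₁ cos²(109° − 74°) = 0.07598 I₀ · cos²(35°) = 0.05098 I₀.
I₃ = I₂ cos²(185° − 109°) = 0.05098 I₀ · cos²(76°) = 0.002984 I₀.
After rotation:
I₁ = I₀ cos²(74° − 0°) = I₀ cos²(74°) = 0.07598 I₀.
I₂ = I₁ cos²(62° − 74°) = 0.07598 I₀ · cos²(12°) = 0.07269 I₀.
Angle between axes 2 and 3: 57°. I₃ = 0.07269 I₀ · cos²(57°) = 0.02156 I₀.
Ratio = 0.02156 / 0.002984 = 7.227.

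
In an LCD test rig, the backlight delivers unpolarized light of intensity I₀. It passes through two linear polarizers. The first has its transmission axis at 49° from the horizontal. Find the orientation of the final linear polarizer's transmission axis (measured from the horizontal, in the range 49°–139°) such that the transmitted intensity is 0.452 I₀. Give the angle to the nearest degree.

θ ≈ 67°

Unpolarized light through the first polarizer → I₁ = ½ I₀, now polarized at 49°.
Need I₂/I₀ = 0.452, so cos²(θ − 49°) = 0.452 / 0.5 = 0.904.
θ − 49° = arccos(√0.904) = 18.0°, giving θ ≈ 49 + 18.0 = 67.0°.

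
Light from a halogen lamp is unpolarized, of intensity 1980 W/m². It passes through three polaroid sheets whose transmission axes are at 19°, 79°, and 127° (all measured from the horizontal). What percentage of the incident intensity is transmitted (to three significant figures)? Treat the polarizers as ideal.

≈ 5.60%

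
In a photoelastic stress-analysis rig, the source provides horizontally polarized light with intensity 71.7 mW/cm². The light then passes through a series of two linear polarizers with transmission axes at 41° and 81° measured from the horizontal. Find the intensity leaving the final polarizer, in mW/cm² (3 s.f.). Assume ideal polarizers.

By Malus's law, I₁ = 71.7 mW/cm² · cos²(41°) = 40.84 mW/cm².
I₂ = I₁ · cos²(40°) = 40.84 · 0.5868 = 23.97 mW/cm².

I ≈ 24.0 mW/cm²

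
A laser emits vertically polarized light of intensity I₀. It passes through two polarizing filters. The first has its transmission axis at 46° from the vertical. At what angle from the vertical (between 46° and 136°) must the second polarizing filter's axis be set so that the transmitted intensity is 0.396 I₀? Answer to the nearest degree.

I₁ = I₀ cos²(46° − 0°) = I₀ cos²(46°) = 0.4826 I₀.
Need I₂/I₀ = 0.396, so cos²(θ − 46°) = 0.396 / 0.4826 = 0.8206.
θ − 46° = arccos(√0.8206) = 25.1°, giving θ ≈ 46 + 25.1 = 71.1°.

θ ≈ 71°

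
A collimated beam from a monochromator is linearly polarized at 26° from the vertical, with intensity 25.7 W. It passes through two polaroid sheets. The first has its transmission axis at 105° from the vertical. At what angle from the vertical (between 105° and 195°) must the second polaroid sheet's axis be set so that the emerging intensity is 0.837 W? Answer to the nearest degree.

By Malus's law, I₁ = I₀ cos²(105° − 26°) = I₀ cos²(79°) = 0.03641 I₀.
Target fraction: 0.837 / 25.7 W = 0.03257 of I₀.
Need I₂/I₀ = 0.03257, so cos²(θ − 105°) = 0.03257 / 0.03641 = 0.8945.
θ − 105° = arccos(√0.8945) = 19.0°, giving θ ≈ 105 + 19.0 = 124.0°.

θ ≈ 124°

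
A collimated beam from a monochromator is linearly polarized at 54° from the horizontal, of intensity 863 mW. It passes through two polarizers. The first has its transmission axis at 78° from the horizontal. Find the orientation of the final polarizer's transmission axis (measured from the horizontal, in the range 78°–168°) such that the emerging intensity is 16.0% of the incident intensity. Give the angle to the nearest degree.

I₁ = I₀ cos²(78° − 54°) = I₀ cos²(24°) = 0.8346 I₀.
Need I₂/I₀ = 0.16, so cos²(θ − 78°) = 0.16 / 0.8346 = 0.1917.
θ − 78° = arccos(√0.1917) = 64.0°, giving θ ≈ 78 + 64.0 = 142.0°.

θ ≈ 142°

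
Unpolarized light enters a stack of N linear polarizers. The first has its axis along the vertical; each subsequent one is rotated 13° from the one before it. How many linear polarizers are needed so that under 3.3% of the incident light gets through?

N = 54

First polarizer halves the unpolarized light: factor 1/2.
Each further stage multiplies by cos²(13°) = 0.9494.
After N polarizers: T = 0.5·0.9494^(N−1). Require T < 0.033 ⇒ N−1 > ln(0.033/0.5)/ln(0.9494) = 52.34, so N−1 ≥ 53 and N = 54.
Check: N=54 gives T = 0.03189 < 0.033; N=53 gives T = 0.03359.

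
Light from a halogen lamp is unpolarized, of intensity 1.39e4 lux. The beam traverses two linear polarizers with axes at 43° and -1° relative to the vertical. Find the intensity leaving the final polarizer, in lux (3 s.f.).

I ≈ 3600 lux

Unpolarized light through the first polarizer → I₁ = 1.39e4 lux/2 = 6950 lux, polarized at 43°.
I₂ = I₁ · cos²(44°) = 6950 · 0.5174 = 3596 lux.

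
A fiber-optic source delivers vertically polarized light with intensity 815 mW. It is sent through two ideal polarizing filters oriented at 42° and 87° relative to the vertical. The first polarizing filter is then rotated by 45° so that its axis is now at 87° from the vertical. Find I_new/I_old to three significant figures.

I_new/I_old ≈ 0.00992

Before rotation:
By Malus's law, I₁ = I₀ cos²(42° − 0°) = I₀ cos²(42°) = 0.5523 I₀.
I₂ = I₁ cos²(87° − 42°) = 0.5523 I₀ · cos²(45°) = 0.2761 I₀.
After rotation:
I₁ = I₀ cos²(87° − 0°) = I₀ cos²(87°) = 0.002739 I₀.
I₂ = I₁ cos²(87° − 87°) = 0.002739 I₀ · cos²(0°) = 0.002739 I₀.
Ratio = 0.002739 / 0.2761 = 0.009919.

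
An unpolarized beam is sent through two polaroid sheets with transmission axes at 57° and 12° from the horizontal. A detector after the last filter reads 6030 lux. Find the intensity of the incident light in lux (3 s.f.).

Unpolarized light through the first polarizer → I₁ = ½ I₀, now polarized at 57°.
I₂ = I₁ cos²(12° − 57°) = 0.5 I₀ · cos²(45°) = 0.25 I₀.
So 6030 lux = 0.25 I₀, giving I₀ = 6030/0.25 = 2.412e+04 lux.

I₀ ≈ 2.41e4 lux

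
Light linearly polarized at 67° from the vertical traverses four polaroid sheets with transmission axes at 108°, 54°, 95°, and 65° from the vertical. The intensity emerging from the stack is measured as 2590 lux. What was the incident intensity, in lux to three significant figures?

I₁ = I₀ cos²(108° − 67°) = I₀ cos²(41°) = 0.5696 I₀.
I₂ = I₁ cos²(54° − 108°) = 0.5696 I₀ · cos²(54°) = 0.1968 I₀.
I₃ = I₂ cos²(95° − 54°) = 0.1968 I₀ · cos²(41°) = 0.1121 I₀.
I₄ = I₃ cos²(65° − 95°) = 0.1121 I₀ · cos²(30°) = 0.08407 I₀.
So 2590 lux = 0.08407 I₀, giving I₀ = 2590/0.08407 = 3.081e+04 lux.

I₀ ≈ 3.08e4 lux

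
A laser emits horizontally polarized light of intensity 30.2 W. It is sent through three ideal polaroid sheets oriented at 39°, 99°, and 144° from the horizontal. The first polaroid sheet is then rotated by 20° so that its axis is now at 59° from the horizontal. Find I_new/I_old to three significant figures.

I_new/I_old ≈ 1.03

Before rotation:
By Malus's law, I₁ = I₀ cos²(39° − 0°) = I₀ cos²(39°) = 0.604 I₀.
I₂ = I₁ cos²(99° − 39°) = 0.604 I₀ · cos²(60°) = 0.151 I₀.
I₃ = I₂ cos²(144° − 99°) = 0.151 I₀ · cos²(45°) = 0.07549 I₀.
After rotation:
I₁ = I₀ cos²(59° − 0°) = I₀ cos²(59°) = 0.2653 I₀.
I₂ = I₁ cos²(99° − 59°) = 0.2653 I₀ · cos²(40°) = 0.1557 I₀.
I₃ = I₂ cos²(144° − 99°) = 0.1557 I₀ · cos²(45°) = 0.07783 I₀.
Ratio = 0.07783 / 0.07549 = 1.031.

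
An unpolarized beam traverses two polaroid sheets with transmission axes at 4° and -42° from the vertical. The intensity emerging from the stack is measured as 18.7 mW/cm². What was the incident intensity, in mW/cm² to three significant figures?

Unpolarized light through the first polarizer → I₁ = ½ I₀, now polarized at 4°.
I₂ = I₁ cos²(-42° − 4°) = 0.5 I₀ · cos²(46°) = 0.2413 I₀.
So 18.7 mW/cm² = 0.2413 I₀, giving I₀ = 18.7/0.2413 = 77.5 mW/cm².

I₀ ≈ 77.5 mW/cm²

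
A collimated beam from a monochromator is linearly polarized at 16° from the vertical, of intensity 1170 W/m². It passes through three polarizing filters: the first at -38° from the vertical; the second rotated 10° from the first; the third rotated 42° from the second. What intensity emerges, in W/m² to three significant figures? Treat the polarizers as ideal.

I ≈ 217 W/m²

By Malus's law, I₁ = 1170 W/m² · cos²(54°) = 404.2 W/m².
I₂ = I₁ · cos²(10°) = 404.2 · 0.9698 = 392 W/m².
I₃ = I₂ · cos²(42°) = 392 · 0.5523 = 216.5 W/m².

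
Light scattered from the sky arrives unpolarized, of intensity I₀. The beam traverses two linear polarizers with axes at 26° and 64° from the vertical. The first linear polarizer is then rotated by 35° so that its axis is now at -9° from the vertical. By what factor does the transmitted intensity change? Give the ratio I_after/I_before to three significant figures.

I_new/I_old ≈ 0.138

Before rotation:
Unpolarized light through the first polarizer → I₁ = ½ I₀, now polarized at 26°.
I₂ = I₁ cos²(64° − 26°) = 0.5 I₀ · cos²(38°) = 0.3105 I₀.
After rotation:
Unpolarized light through the first polarizer → I₁ = ½ I₀, now polarized at -9°.
I₂ = I₁ cos²(64° + 9°) = 0.5 I₀ · cos²(73°) = 0.04274 I₀.
Ratio = 0.04274 / 0.3105 = 0.1377.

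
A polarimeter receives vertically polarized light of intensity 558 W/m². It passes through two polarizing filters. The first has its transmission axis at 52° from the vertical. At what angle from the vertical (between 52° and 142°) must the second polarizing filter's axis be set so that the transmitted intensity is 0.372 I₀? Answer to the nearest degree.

I₁ = I₀ cos²(52° − 0°) = I₀ cos²(52°) = 0.379 I₀.
Need I₂/I₀ = 0.372, so cos²(θ − 52°) = 0.372 / 0.379 = 0.9814.
θ − 52° = arccos(√0.9814) = 7.8°, giving θ ≈ 52 + 7.8 = 59.8°.

θ ≈ 60°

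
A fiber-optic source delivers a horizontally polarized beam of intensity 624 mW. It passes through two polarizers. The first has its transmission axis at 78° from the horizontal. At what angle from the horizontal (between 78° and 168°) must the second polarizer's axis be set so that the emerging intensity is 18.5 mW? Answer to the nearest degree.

θ ≈ 112°

By Malus's law, I₁ = I₀ cos²(78° − 0°) = I₀ cos²(78°) = 0.04323 I₀.
Target fraction: 18.5 / 624 mW = 0.02965 of I₀.
Need I₂/I₀ = 0.02965, so cos²(θ − 78°) = 0.02965 / 0.04323 = 0.6859.
θ − 78° = arccos(√0.6859) = 34.1°, giving θ ≈ 78 + 34.1 = 112.1°.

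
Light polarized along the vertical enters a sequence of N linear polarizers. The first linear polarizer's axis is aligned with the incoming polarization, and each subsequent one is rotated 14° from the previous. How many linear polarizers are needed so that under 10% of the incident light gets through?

First polarizer is aligned with the polarization: full transmission.
Each further stage multiplies by cos²(14°) = 0.9415.
After N polarizers: T = 0.9415^(N−1). Require T < 0.10 ⇒ N−1 > ln(0.10)/ln(0.9415) = 38.18, so N−1 ≥ 39 and N = 40.
Check: N=40 gives T = 0.09517 < 0.10; N=39 gives T = 0.1011.

N = 40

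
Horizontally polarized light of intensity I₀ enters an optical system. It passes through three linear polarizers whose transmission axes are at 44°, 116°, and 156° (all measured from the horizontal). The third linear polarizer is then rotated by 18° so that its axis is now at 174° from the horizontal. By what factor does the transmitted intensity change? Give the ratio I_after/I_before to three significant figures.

I_new/I_old ≈ 0.479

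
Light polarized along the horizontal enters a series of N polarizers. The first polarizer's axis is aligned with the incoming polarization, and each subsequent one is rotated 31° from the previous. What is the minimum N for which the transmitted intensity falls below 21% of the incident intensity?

First polarizer is aligned with the polarization: full transmission.
Each further stage multiplies by cos²(31°) = 0.7347.
After N polarizers: T = 0.7347^(N−1). Require T < 0.21 ⇒ N−1 > ln(0.21)/ln(0.7347) = 5.06, so N−1 ≥ 6 and N = 7.
Check: N=7 gives T = 0.1573 < 0.21; N=6 gives T = 0.2141.

N = 7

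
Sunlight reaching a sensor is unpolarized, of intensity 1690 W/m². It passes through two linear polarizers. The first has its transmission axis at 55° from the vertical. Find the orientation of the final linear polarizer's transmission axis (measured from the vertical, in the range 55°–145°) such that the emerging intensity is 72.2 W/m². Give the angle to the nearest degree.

Unpolarized light through the first polarizer → I₁ = ½ I₀, now polarized at 55°.
Target fraction: 72.2 / 1690 W/m² = 0.04272 of I₀.
Need I₂/I₀ = 0.04272, so cos²(θ − 55°) = 0.04272 / 0.5 = 0.08544.
θ − 55° = arccos(√0.08544) = 73.0°, giving θ ≈ 55 + 73.0 = 128.0°.

θ ≈ 128°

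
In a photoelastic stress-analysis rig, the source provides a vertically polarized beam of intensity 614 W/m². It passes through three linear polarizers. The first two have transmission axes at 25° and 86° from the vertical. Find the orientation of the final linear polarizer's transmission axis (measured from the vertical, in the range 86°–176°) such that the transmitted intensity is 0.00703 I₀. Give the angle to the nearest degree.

I₁ = I₀ cos²(25° − 0°) = I₀ cos²(25°) = 0.8214 I₀.
I₂ = I₁ cos²(86° − 25°) = 0.8214 I₀ · cos²(61°) = 0.1931 I₀.
Need I₃/I₀ = 0.00703, so cos²(θ − 86°) = 0.00703 / 0.1931 = 0.03641.
θ − 86° = arccos(√0.03641) = 79.0°, giving θ ≈ 86 + 79.0 = 165.0°.

θ ≈ 165°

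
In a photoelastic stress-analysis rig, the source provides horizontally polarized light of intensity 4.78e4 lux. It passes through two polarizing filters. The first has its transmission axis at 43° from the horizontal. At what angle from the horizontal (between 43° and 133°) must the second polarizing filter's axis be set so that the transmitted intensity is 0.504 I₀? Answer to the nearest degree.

θ ≈ 57°

I₁ = I₀ cos²(43° − 0°) = I₀ cos²(43°) = 0.5349 I₀.
Need I₂/I₀ = 0.504, so cos²(θ − 43°) = 0.504 / 0.5349 = 0.9423.
θ − 43° = arccos(√0.9423) = 13.9°, giving θ ≈ 43 + 13.9 = 56.9°.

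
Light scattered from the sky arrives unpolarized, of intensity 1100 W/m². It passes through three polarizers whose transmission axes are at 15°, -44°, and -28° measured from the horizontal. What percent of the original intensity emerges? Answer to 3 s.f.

≈ 12.3%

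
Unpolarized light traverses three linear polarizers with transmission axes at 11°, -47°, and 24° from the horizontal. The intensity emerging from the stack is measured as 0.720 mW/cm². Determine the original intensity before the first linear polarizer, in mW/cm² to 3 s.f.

I₀ ≈ 48.4 mW/cm²

Unpolarized light through the first polarizer → I₁ = ½ I₀, now polarized at 11°.
I₂ = I₁ cos²(-47° − 11°) = 0.5 I₀ · cos²(58°) = 0.1404 I₀.
I₃ = I₂ cos²(24° + 47°) = 0.1404 I₀ · cos²(71°) = 0.01488 I₀.
So 0.720 mW/cm² = 0.01488 I₀, giving I₀ = 0.720/0.01488 = 48.38 mW/cm².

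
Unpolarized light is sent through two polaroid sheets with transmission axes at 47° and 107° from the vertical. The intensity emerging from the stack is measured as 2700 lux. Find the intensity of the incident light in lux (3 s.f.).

Unpolarized light through the first polarizer → I₁ = ½ I₀, now polarized at 47°.
I₂ = I₁ cos²(107° − 47°) = 0.5 I₀ · cos²(60°) = 0.125 I₀.
So 2700 lux = 0.125 I₀, giving I₀ = 2700/0.125 = 2.16e+04 lux.

I₀ ≈ 2.16e4 lux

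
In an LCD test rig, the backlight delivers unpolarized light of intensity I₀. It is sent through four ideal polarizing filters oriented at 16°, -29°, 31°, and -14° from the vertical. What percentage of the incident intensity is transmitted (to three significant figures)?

≈ 3.13%

Unpolarized light through the first polarizer → I₁ = ½ I₀, now polarized at 16°.
I₂ = I₁ cos²(-29° − 16°) = 0.5 I₀ · cos²(45°) = 0.25 I₀.
I₃ = I₂ cos²(31° + 29°) = 0.25 I₀ · cos²(60°) = 0.0625 I₀.
I₄ = I₃ cos²(-14° − 31°) = 0.0625 I₀ · cos²(45°) = 0.03125 I₀.
That is 3.125% of the incident intensity.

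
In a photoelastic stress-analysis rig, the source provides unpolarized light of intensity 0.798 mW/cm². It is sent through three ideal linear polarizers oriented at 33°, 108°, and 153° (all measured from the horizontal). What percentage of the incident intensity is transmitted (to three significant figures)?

Unpolarized light through the first polarizer → I₁ = 0.798 mW/cm²/2 = 0.399 mW/cm², polarized at 33°.
I₂ = I₁ · cos²(75°) = 0.399 · 0.06699 = 0.02673 mW/cm².
I₃ = I₂ · cos²(45°) = 0.02673 · 0.5 = 0.01336 mW/cm².
That is 1.675% of the incident intensity.

≈ 1.67%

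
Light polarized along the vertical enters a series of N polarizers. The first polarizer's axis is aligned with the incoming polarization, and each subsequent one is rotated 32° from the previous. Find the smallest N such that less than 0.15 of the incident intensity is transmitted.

First polarizer is aligned with the polarization: full transmission.
Each further stage multiplies by cos²(32°) = 0.7192.
After N polarizers: T = 0.7192^(N−1). Require T < 0.15 ⇒ N−1 > ln(0.15)/ln(0.7192) = 5.76, so N−1 ≥ 6 and N = 7.
Check: N=7 gives T = 0.1384 < 0.15; N=6 gives T = 0.1924.

N = 7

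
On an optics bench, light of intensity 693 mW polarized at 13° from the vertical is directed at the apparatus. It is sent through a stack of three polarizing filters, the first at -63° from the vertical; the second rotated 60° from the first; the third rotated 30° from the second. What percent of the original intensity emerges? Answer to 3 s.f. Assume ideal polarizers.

≈ 1.10%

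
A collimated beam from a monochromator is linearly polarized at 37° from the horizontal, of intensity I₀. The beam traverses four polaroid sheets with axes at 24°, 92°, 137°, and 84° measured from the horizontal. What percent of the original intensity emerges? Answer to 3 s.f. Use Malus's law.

By Malus's law, I₁ = I₀ cos²(24° − 37°) = I₀ cos²(13°) = 0.9494 I₀.
I₂ = I₁ cos²(92° − 24°) = 0.9494 I₀ · cos²(68°) = 0.1332 I₀.
I₃ = I₂ cos²(137° − 92°) = 0.1332 I₀ · cos²(45°) = 0.06661 I₀.
I₄ = I₃ cos²(84° − 137°) = 0.06661 I₀ · cos²(53°) = 0.02413 I₀.
That is 2.413% of the incident intensity.

≈ 2.41%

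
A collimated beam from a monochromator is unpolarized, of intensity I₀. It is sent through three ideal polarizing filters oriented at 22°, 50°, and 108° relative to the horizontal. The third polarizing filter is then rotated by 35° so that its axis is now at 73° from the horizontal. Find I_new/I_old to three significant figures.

Before rotation:
Unpolarized light through the first polarizer → I₁ = ½ I₀, now polarized at 22°.
I₂ = I₁ cos²(50° − 22°) = 0.5 I₀ · cos²(28°) = 0.3898 I₀.
I₃ = I₂ cos²(108° − 50°) = 0.3898 I₀ · cos²(58°) = 0.1095 I₀.
After rotation:
Unpolarized light through the first polarizer → I₁ = ½ I₀, now polarized at 22°.
I₂ = I₁ cos²(50° − 22°) = 0.5 I₀ · cos²(28°) = 0.3898 I₀.
I₃ = I₂ cos²(73° − 50°) = 0.3898 I₀ · cos²(23°) = 0.3303 I₀.
Ratio = 0.3303 / 0.1095 = 3.017.

I_new/I_old ≈ 3.02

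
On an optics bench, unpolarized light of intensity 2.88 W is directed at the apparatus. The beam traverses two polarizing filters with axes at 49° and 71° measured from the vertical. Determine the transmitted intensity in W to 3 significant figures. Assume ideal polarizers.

Unpolarized light through the first polarizer → I₁ = 2.88 W/2 = 1.44 W, polarized at 49°.
I₂ = I₁ · cos²(22°) = 1.44 · 0.8597 = 1.238 W.

I ≈ 1.24 W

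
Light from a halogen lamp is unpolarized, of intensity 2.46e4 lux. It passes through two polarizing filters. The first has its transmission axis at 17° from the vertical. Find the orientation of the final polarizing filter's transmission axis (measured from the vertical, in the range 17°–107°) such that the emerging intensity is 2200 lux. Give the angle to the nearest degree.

θ ≈ 82°

Unpolarized light through the first polarizer → I₁ = ½ I₀, now polarized at 17°.
Target fraction: 2200 / 2.46e4 lux = 0.08943 of I₀.
Need I₂/I₀ = 0.08943, so cos²(θ − 17°) = 0.08943 / 0.5 = 0.1789.
θ − 17° = arccos(√0.1789) = 65.0°, giving θ ≈ 17 + 65.0 = 82.0°.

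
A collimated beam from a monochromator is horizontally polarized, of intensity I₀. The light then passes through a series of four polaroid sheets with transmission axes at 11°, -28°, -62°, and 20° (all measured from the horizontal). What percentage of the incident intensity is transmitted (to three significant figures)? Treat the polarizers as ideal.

I₁ = I₀ cos²(11° − 0°) = I₀ cos²(11°) = 0.9636 I₀.
I₂ = I₁ cos²(-28° − 11°) = 0.9636 I₀ · cos²(39°) = 0.582 I₀.
I₃ = I₂ cos²(-62° + 28°) = 0.582 I₀ · cos²(34°) = 0.4 I₀.
I₄ = I₃ cos²(20° + 62°) = 0.4 I₀ · cos²(82°) = 0.007747 I₀.
That is 0.7747% of the incident intensity.

≈ 0.775%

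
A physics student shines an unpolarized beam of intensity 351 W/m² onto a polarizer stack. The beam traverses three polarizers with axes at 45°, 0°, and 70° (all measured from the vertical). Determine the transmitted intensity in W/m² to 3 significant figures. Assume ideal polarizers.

Unpolarized light through the first polarizer → I₁ = 351 W/m²/2 = 175.5 W/m², polarized at 45°.
I₂ = I₁ · cos²(45°) = 175.5 · 0.5 = 87.75 W/m².
I₃ = I₂ · cos²(70°) = 87.75 · 0.117 = 10.26 W/m².

I ≈ 10.3 W/m²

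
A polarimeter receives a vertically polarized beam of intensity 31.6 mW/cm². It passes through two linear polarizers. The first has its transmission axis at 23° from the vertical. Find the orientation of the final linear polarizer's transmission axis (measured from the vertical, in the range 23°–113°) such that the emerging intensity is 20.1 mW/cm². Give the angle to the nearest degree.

I₁ = I₀ cos²(23° − 0°) = I₀ cos²(23°) = 0.8473 I₀.
Target fraction: 20.1 / 31.6 mW/cm² = 0.6361 of I₀.
Need I₂/I₀ = 0.6361, so cos²(θ − 23°) = 0.6361 / 0.8473 = 0.7507.
θ − 23° = arccos(√0.7507) = 30.0°, giving θ ≈ 23 + 30.0 = 53.0°.

θ ≈ 53°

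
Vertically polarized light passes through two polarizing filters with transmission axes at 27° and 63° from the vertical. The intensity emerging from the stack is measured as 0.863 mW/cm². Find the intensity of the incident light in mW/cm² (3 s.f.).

I₀ ≈ 1.66 mW/cm²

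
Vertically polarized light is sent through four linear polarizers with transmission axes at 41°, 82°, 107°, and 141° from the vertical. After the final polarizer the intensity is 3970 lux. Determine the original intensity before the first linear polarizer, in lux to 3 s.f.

I₁ = I₀ cos²(41° − 0°) = I₀ cos²(41°) = 0.5696 I₀.
I₂ = I₁ cos²(82° − 41°) = 0.5696 I₀ · cos²(41°) = 0.3244 I₀.
I₃ = I₂ cos²(107° − 82°) = 0.3244 I₀ · cos²(25°) = 0.2665 I₀.
I₄ = I₃ cos²(141° − 107°) = 0.2665 I₀ · cos²(34°) = 0.1832 I₀.
So 3970 lux = 0.1832 I₀, giving I₀ = 3970/0.1832 = 2.168e+04 lux.

I₀ ≈ 2.17e4 lux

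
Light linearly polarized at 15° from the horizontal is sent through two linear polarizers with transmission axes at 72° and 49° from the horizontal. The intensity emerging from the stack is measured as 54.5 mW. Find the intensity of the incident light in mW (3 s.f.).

I₀ ≈ 217 mW

I₁ = I₀ cos²(72° − 15°) = I₀ cos²(57°) = 0.2966 I₀.
I₂ = I₁ cos²(49° − 72°) = 0.2966 I₀ · cos²(23°) = 0.2513 I₀.
So 54.5 mW = 0.2513 I₀, giving I₀ = 54.5/0.2513 = 216.8 mW.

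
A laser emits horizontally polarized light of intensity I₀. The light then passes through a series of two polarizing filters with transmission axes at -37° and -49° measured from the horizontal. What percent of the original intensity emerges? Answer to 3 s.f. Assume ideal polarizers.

By Malus's law, I₁ = I₀ cos²(-37° − 0°) = I₀ cos²(37°) = 0.6378 I₀.
I₂ = I₁ cos²(-49° + 37°) = 0.6378 I₀ · cos²(12°) = 0.6102 I₀.
That is 61.02% of the incident intensity.

≈ 61.0%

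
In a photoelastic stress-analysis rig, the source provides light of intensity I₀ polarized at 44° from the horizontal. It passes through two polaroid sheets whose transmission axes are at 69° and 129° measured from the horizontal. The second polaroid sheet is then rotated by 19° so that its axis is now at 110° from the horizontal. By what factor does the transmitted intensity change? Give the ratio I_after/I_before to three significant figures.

Before rotation:
I₁ = I₀ cos²(69° − 44°) = I₀ cos²(25°) = 0.8214 I₀.
I₂ = I₁ cos²(129° − 69°) = 0.8214 I₀ · cos²(60°) = 0.2053 I₀.
After rotation:
I₁ = I₀ cos²(69° − 44°) = I₀ cos²(25°) = 0.8214 I₀.
I₂ = I₁ cos²(110° − 69°) = 0.8214 I₀ · cos²(41°) = 0.4679 I₀.
Ratio = 0.4679 / 0.2053 = 2.278.

I_new/I_old ≈ 2.28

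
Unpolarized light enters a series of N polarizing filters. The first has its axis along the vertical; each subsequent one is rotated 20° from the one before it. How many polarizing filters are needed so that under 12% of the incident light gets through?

First polarizer halves the unpolarized light: factor 1/2.
Each further stage multiplies by cos²(20°) = 0.883.
After N polarizers: T = 0.5·0.883^(N−1). Require T < 0.12 ⇒ N−1 > ln(0.12/0.5)/ln(0.883) = 11.47, so N−1 ≥ 12 and N = 13.
Check: N=13 gives T = 0.1124 < 0.12; N=12 gives T = 0.1273.

N = 13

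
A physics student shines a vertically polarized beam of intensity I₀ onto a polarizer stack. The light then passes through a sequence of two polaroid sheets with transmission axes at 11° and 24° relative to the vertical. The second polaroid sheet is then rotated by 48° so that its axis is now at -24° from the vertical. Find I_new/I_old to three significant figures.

I_new/I_old ≈ 0.707

Before rotation:
By Malus's law, I₁ = I₀ cos²(11° − 0°) = I₀ cos²(11°) = 0.9636 I₀.
I₂ = I₁ cos²(24° − 11°) = 0.9636 I₀ · cos²(13°) = 0.9148 I₀.
After rotation:
I₁ = I₀ cos²(11° − 0°) = I₀ cos²(11°) = 0.9636 I₀.
I₂ = I₁ cos²(-24° − 11°) = 0.9636 I₀ · cos²(35°) = 0.6466 I₀.
Ratio = 0.6466 / 0.9148 = 0.7068.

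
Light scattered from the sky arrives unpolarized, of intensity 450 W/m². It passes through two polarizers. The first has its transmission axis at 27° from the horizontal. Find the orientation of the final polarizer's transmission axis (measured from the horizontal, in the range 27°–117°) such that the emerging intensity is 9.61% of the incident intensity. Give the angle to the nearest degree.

θ ≈ 91°

Unpolarized light through the first polarizer → I₁ = ½ I₀, now polarized at 27°.
Need I₂/I₀ = 0.0961, so cos²(θ − 27°) = 0.0961 / 0.5 = 0.1922.
θ − 27° = arccos(√0.1922) = 64.0°, giving θ ≈ 27 + 64.0 = 91.0°.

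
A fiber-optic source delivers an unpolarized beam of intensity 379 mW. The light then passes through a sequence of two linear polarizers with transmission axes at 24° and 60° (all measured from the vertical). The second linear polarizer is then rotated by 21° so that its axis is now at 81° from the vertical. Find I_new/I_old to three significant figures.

Before rotation:
Unpolarized light through the first polarizer → I₁ = ½ I₀, now polarized at 24°.
I₂ = I₁ cos²(60° − 24°) = 0.5 I₀ · cos²(36°) = 0.3273 I₀.
After rotation:
Unpolarized light through the first polarizer → I₁ = ½ I₀, now polarized at 24°.
I₂ = I₁ cos²(81° − 24°) = 0.5 I₀ · cos²(57°) = 0.1483 I₀.
Ratio = 0.1483 / 0.3273 = 0.4532.

I_new/I_old ≈ 0.453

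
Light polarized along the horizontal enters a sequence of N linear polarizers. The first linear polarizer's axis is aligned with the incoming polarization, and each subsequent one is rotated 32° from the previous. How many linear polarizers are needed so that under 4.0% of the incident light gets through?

First polarizer is aligned with the polarization: full transmission.
Each further stage multiplies by cos²(32°) = 0.7192.
After N polarizers: T = 0.7192^(N−1). Require T < 0.040 ⇒ N−1 > ln(0.040)/ln(0.7192) = 9.76, so N−1 ≥ 10 and N = 11.
Check: N=11 gives T = 0.03702 < 0.040; N=10 gives T = 0.05147.

N = 11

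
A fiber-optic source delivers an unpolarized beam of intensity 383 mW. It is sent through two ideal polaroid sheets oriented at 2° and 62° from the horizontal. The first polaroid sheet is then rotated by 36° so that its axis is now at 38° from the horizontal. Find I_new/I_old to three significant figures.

Before rotation:
Unpolarized light through the first polarizer → I₁ = ½ I₀, now polarized at 2°.
I₂ = I₁ cos²(62° − 2°) = 0.5 I₀ · cos²(60°) = 0.125 I₀.
After rotation:
Unpolarized light through the first polarizer → I₁ = ½ I₀, now polarized at 38°.
I₂ = I₁ cos²(62° − 38°) = 0.5 I₀ · cos²(24°) = 0.4173 I₀.
Ratio = 0.4173 / 0.125 = 3.338.

I_new/I_old ≈ 3.34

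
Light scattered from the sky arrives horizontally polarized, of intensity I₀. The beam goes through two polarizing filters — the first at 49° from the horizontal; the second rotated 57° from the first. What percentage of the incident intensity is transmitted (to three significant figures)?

≈ 12.8%

I₁ = I₀ cos²(49° − 0°) = I₀ cos²(49°) = 0.4304 I₀.
I₂ = I₁ cos²(57°) = 0.4304 · 0.2966 I₀ = 0.1277 I₀.
That is 12.77% of the incident intensity.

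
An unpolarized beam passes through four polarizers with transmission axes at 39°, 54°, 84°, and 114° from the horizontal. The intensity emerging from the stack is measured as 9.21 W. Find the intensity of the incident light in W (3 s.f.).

I₀ ≈ 35.1 W

Unpolarized light through the first polarizer → I₁ = ½ I₀, now polarized at 39°.
I₂ = I₁ cos²(54° − 39°) = 0.5 I₀ · cos²(15°) = 0.4665 I₀.
I₃ = I₂ cos²(84° − 54°) = 0.4665 I₀ · cos²(30°) = 0.3499 I₀.
I₄ = I₃ cos²(114° − 84°) = 0.3499 I₀ · cos²(30°) = 0.2624 I₀.
So 9.21 W = 0.2624 I₀, giving I₀ = 9.21/0.2624 = 35.1 W.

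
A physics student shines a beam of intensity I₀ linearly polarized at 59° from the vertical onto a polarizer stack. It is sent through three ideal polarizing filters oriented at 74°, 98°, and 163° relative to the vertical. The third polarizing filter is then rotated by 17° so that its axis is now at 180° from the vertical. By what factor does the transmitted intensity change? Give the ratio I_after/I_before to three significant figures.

Before rotation:
By Malus's law, I₁ = I₀ cos²(74° − 59°) = I₀ cos²(15°) = 0.933 I₀.
I₂ = I₁ cos²(98° − 74°) = 0.933 I₀ · cos²(24°) = 0.7787 I₀.
I₃ = I₂ cos²(163° − 98°) = 0.7787 I₀ · cos²(65°) = 0.1391 I₀.
After rotation:
I₁ = I₀ cos²(74° − 59°) = I₀ cos²(15°) = 0.933 I₀.
I₂ = I₁ cos²(98° − 74°) = 0.933 I₀ · cos²(24°) = 0.7787 I₀.
I₃ = I₂ cos²(180° − 98°) = 0.7787 I₀ · cos²(82°) = 0.01508 I₀.
Ratio = 0.01508 / 0.1391 = 0.1084.

I_new/I_old ≈ 0.108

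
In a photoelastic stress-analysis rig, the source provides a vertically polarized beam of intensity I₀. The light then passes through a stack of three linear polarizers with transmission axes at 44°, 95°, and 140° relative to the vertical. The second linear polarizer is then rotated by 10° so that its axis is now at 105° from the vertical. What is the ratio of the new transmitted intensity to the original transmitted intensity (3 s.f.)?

I_new/I_old ≈ 0.796

Before rotation:
I₁ = I₀ cos²(44° − 0°) = I₀ cos²(44°) = 0.5174 I₀.
I₂ = I₁ cos²(95° − 44°) = 0.5174 I₀ · cos²(51°) = 0.2049 I₀.
I₃ = I₂ cos²(140° − 95°) = 0.2049 I₀ · cos²(45°) = 0.1025 I₀.
After rotation:
I₁ = I₀ cos²(44° − 0°) = I₀ cos²(44°) = 0.5174 I₀.
I₂ = I₁ cos²(105° − 44°) = 0.5174 I₀ · cos²(61°) = 0.1216 I₀.
I₃ = I₂ cos²(140° − 105°) = 0.1216 I₀ · cos²(35°) = 0.08161 I₀.
Ratio = 0.08161 / 0.1025 = 0.7964.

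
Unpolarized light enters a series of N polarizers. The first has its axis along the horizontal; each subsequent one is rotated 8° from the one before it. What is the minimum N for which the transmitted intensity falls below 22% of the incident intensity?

First polarizer halves the unpolarized light: factor 1/2.
Each further stage multiplies by cos²(8°) = 0.9806.
After N polarizers: T = 0.5·0.9806^(N−1). Require T < 0.22 ⇒ N−1 > ln(0.22/0.5)/ln(0.9806) = 41.97, so N−1 ≥ 42 and N = 43.
Check: N=43 gives T = 0.2199 < 0.22; N=42 gives T = 0.2242.

N = 43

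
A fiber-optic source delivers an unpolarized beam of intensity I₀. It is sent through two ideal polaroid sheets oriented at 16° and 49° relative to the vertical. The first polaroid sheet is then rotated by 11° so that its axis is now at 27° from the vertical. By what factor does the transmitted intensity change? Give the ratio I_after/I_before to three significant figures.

Before rotation:
Unpolarized light through the first polarizer → I₁ = ½ I₀, now polarized at 16°.
I₂ = I₁ cos²(49° − 16°) = 0.5 I₀ · cos²(33°) = 0.3517 I₀.
After rotation:
Unpolarized light through the first polarizer → I₁ = ½ I₀, now polarized at 27°.
I₂ = I₁ cos²(49° − 27°) = 0.5 I₀ · cos²(22°) = 0.4298 I₀.
Ratio = 0.4298 / 0.3517 = 1.222.

I_new/I_old ≈ 1.22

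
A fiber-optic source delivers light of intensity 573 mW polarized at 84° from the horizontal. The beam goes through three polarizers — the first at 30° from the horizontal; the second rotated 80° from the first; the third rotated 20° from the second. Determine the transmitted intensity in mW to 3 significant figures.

I₁ = 573 mW · cos²(54°) = 198 mW.
I₂ = I₁ · cos²(80°) = 198 · 0.03015 = 5.969 mW.
I₃ = I₂ · cos²(20°) = 5.969 · 0.883 = 5.271 mW.

I ≈ 5.27 mW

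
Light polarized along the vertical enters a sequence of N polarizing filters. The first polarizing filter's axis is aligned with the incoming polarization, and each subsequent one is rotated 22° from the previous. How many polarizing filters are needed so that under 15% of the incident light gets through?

N = 14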